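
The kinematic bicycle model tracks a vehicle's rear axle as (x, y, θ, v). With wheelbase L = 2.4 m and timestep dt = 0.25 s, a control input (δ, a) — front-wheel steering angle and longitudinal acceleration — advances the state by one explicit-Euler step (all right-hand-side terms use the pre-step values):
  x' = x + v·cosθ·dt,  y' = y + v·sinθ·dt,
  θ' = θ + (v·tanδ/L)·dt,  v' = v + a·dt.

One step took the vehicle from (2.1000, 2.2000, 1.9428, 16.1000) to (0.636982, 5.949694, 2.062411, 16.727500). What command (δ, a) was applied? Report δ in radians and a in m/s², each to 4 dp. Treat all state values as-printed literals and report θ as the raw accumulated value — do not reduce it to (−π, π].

δ = 0.0712, a = 2.5100

a = (v'−v)/dt = (0.627500)/0.25 = 2.5100
Δθ = θ'−θ = 0.119611;  (v·dt/L) = 16.1000·0.25/2.4 = 1.677083
tan δ = Δθ·L/(v·dt) = 0.071321  →  δ = 0.0712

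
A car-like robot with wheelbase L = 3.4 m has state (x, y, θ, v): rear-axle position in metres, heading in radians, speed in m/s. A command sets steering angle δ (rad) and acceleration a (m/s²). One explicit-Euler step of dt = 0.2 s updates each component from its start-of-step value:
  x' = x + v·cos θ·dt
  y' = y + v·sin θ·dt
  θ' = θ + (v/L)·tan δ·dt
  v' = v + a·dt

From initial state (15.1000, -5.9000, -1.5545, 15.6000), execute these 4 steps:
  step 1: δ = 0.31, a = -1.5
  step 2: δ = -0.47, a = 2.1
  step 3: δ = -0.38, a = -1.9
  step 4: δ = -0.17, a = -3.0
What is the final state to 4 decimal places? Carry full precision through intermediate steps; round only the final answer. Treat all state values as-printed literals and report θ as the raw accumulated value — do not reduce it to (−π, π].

after step 1 (δ=0.31, a=-1.5): (15.150842, -9.019586, -1.260552, 15.300000)
after step 2 (δ=-0.47, a=2.1): (16.085033, -11.933499, -1.717722, 15.720000)
after step 3 (δ=-0.38, a=-1.9): (15.624759, -15.043625, -2.087061, 15.340000)
after step 4 (δ=-0.17, a=-3.0): (14.110287, -17.711770, -2.241956, 14.740000)

(14.1103, -17.7118, -2.2420, 14.7400)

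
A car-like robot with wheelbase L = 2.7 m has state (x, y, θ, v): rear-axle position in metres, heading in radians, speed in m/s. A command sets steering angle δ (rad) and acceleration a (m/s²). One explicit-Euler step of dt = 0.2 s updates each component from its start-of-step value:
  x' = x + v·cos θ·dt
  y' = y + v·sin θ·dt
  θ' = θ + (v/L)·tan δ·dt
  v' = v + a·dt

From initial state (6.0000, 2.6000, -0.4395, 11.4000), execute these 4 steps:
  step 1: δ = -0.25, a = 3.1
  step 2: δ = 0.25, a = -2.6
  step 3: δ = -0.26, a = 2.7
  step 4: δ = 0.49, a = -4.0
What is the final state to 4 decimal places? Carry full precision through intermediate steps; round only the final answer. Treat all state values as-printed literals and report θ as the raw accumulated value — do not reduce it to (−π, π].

(13.9729, -2.2546, -0.1787, 11.2400)

after step 1 (δ=-0.25, a=3.1): (8.063319, 1.629890, -0.655122, 12.020000)
after step 2 (δ=0.25, a=-2.6): (9.969628, 0.165238, -0.427773, 11.500000)
after step 3 (δ=-0.26, a=2.7): (12.062379, -0.788907, -0.654384, 12.040000)
after step 4 (δ=0.49, a=-4.0): (13.972941, -2.254586, -0.178681, 11.240000)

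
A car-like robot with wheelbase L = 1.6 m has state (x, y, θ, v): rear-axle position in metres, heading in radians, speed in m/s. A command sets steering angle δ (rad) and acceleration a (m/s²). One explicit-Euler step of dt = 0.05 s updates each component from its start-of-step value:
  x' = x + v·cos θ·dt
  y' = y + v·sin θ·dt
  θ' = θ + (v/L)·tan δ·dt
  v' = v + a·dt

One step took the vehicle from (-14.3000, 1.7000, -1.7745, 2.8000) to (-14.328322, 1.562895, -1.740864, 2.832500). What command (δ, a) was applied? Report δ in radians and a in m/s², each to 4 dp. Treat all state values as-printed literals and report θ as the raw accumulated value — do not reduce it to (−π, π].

δ = 0.3670, a = 0.6500

a = (v'−v)/dt = (0.032500)/0.05 = 0.6500
Δθ = θ'−θ = 0.033636;  (v·dt/L) = 2.8000·0.05/1.6 = 0.087500
tan δ = Δθ·L/(v·dt) = 0.384411  →  δ = 0.3670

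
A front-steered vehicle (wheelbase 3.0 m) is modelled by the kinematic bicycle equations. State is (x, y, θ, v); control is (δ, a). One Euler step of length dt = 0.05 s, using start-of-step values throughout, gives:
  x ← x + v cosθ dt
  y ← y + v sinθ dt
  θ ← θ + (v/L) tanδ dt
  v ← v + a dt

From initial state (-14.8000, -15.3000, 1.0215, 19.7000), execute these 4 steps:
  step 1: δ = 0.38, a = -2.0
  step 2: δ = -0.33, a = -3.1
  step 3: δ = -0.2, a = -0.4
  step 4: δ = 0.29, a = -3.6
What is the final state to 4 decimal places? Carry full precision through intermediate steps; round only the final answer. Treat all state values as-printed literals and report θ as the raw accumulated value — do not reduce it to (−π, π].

after step 1 (δ=0.38, a=-2.0): (-14.285744, -14.459901, 1.152641, 19.600000)
after step 2 (δ=-0.33, a=-3.1): (-13.887790, -13.564339, 1.040749, 19.445000)
after step 3 (δ=-0.2, a=-0.4): (-13.396245, -12.725498, 0.975054, 19.425000)
after step 4 (δ=0.29, a=-3.6): (-12.851254, -11.921563, 1.071665, 19.245000)

(-12.8513, -11.9216, 1.0717, 19.2450)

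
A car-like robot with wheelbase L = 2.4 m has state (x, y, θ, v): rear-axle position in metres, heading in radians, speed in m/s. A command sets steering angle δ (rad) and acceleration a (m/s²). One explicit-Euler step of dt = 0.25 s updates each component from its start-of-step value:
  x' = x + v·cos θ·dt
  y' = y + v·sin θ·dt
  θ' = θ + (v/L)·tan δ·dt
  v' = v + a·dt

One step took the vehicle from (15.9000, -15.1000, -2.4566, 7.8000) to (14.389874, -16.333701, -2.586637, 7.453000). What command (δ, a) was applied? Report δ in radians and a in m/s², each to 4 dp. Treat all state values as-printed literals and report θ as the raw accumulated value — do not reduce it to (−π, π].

δ = -0.1587, a = -1.3880

a = (v'−v)/dt = (-0.347000)/0.25 = -1.3880
Δθ = θ'−θ = -0.130037;  (v·dt/L) = 7.8000·0.25/2.4 = 0.812500
tan δ = Δθ·L/(v·dt) = -0.160046  →  δ = -0.1587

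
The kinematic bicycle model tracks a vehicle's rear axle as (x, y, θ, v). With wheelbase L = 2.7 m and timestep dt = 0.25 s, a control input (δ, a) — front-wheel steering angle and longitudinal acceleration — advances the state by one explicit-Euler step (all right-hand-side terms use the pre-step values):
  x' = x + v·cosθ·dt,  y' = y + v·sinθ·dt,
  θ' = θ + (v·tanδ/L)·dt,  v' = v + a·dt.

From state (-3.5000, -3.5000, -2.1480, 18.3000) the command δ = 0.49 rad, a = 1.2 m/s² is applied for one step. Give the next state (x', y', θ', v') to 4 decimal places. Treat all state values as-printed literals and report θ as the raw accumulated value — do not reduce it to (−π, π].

x' = -3.5000 + 18.3000·cos(-2.1480)·0.25 = -5.9965
y' = -3.5000 + 18.3000·sin(-2.1480)·0.25 = -7.3338
θ' = -2.1480 + (18.3000/2.7)·tan(0.49)·0.25 = -1.2442
v' = 18.3000 + 1.2000·0.25 = 18.6000

(-5.9965, -7.3338, -1.2442, 18.6000)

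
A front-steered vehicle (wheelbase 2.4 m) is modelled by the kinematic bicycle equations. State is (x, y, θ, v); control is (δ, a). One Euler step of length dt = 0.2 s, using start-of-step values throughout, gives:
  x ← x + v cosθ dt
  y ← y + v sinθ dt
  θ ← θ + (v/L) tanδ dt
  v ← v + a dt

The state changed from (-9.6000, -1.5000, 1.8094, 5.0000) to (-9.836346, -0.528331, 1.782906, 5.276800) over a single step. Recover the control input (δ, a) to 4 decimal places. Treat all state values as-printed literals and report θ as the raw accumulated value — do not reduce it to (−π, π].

a = (v'−v)/dt = (0.276800)/0.2 = 1.3840
Δθ = θ'−θ = -0.026494;  (v·dt/L) = 5.0000·0.2/2.4 = 0.416667
tan δ = Δθ·L/(v·dt) = -0.063586  →  δ = -0.0635

δ = -0.0635, a = 1.3840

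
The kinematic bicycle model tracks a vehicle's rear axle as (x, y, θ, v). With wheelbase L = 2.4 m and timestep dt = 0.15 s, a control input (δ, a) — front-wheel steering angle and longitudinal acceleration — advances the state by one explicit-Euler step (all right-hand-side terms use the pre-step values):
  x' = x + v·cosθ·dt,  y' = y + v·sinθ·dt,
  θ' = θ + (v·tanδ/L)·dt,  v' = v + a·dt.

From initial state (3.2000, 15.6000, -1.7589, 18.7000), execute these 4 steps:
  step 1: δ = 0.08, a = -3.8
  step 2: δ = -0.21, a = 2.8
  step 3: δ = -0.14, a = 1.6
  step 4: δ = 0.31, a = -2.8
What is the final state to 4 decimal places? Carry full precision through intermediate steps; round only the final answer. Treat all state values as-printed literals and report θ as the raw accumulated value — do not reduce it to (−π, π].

(0.1524, 5.0357, -1.6939, 18.3700)

after step 1 (δ=0.08, a=-3.8): (2.675475, 12.844478, -1.665200, 18.130000)
after step 2 (δ=-0.21, a=2.8): (2.419126, 10.137088, -1.906717, 18.550000)
after step 3 (δ=-0.14, a=1.6): (1.501906, 7.510109, -2.070098, 18.790000)
after step 4 (δ=0.31, a=-2.8): (0.152372, 5.035700, -1.693914, 18.370000)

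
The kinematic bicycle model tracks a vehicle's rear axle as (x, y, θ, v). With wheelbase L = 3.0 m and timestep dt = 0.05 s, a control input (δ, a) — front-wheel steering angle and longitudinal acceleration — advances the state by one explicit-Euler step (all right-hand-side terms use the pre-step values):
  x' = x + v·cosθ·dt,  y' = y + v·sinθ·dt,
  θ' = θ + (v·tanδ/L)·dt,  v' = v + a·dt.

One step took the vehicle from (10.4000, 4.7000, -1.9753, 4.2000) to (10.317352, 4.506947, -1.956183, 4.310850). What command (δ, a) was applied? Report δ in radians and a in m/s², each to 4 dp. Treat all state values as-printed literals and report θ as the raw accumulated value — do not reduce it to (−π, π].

a = (v'−v)/dt = (0.110850)/0.05 = 2.2170
Δθ = θ'−θ = 0.019117;  (v·dt/L) = 4.2000·0.05/3.0 = 0.070000
tan δ = Δθ·L/(v·dt) = 0.273100  →  δ = 0.2666

δ = 0.2666, a = 2.2170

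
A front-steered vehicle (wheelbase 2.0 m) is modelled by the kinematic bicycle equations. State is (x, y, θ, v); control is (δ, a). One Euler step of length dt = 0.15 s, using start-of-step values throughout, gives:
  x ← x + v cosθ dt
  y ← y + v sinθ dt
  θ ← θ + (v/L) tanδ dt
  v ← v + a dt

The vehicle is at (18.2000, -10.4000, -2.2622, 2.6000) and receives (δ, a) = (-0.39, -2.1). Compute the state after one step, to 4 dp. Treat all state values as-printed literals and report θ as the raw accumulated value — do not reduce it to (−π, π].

(17.9513, -10.7004, -2.3424, 2.2850)

x' = 18.2000 + 2.6000·cos(-2.2622)·0.15 = 17.9513
y' = -10.4000 + 2.6000·sin(-2.2622)·0.15 = -10.7004
θ' = -2.2622 + (2.6000/2.0)·tan(-0.39)·0.15 = -2.3424
v' = 2.6000 − 2.1000·0.15 = 2.2850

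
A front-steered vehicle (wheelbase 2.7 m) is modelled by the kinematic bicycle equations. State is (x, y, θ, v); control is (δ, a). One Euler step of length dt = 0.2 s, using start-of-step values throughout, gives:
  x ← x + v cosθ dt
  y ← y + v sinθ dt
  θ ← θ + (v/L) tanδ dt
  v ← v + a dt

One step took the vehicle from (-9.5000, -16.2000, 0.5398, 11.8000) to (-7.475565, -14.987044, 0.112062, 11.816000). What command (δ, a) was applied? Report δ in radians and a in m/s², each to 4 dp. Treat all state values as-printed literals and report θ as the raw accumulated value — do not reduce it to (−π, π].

δ = -0.4551, a = 0.0800

a = (v'−v)/dt = (0.016000)/0.2 = 0.0800
Δθ = θ'−θ = -0.427738;  (v·dt/L) = 11.8000·0.2/2.7 = 0.874074
tan δ = Δθ·L/(v·dt) = -0.489361  →  δ = -0.4551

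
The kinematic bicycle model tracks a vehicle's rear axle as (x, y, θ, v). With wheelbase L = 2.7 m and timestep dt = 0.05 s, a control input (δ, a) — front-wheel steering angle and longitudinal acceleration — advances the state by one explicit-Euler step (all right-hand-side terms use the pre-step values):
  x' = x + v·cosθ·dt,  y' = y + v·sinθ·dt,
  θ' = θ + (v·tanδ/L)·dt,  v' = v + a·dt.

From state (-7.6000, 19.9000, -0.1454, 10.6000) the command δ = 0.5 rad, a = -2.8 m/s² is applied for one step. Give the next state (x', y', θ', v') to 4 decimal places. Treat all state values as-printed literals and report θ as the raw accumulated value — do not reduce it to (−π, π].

(-7.0756, 19.8232, -0.0382, 10.4600)

x' = -7.6000 + 10.6000·cos(-0.1454)·0.05 = -7.0756
y' = 19.9000 + 10.6000·sin(-0.1454)·0.05 = 19.8232
θ' = -0.1454 + (10.6000/2.7)·tan(0.5)·0.05 = -0.0382
v' = 10.6000 − 2.8000·0.05 = 10.4600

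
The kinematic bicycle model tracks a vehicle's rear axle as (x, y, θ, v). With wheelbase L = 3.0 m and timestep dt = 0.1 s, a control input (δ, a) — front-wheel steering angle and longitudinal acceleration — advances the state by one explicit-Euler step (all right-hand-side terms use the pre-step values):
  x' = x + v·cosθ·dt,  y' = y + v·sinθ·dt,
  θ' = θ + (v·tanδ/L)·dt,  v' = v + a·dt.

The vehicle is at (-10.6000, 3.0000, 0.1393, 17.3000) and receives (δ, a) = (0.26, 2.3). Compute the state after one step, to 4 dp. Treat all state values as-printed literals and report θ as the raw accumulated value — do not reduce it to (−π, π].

(-8.8868, 3.2402, 0.2927, 17.5300)

x' = -10.6000 + 17.3000·cos(0.1393)·0.1 = -8.8868
y' = 3.0000 + 17.3000·sin(0.1393)·0.1 = 3.2402
θ' = 0.1393 + (17.3000/3.0)·tan(0.26)·0.1 = 0.2927
v' = 17.3000 + 2.3000·0.1 = 17.5300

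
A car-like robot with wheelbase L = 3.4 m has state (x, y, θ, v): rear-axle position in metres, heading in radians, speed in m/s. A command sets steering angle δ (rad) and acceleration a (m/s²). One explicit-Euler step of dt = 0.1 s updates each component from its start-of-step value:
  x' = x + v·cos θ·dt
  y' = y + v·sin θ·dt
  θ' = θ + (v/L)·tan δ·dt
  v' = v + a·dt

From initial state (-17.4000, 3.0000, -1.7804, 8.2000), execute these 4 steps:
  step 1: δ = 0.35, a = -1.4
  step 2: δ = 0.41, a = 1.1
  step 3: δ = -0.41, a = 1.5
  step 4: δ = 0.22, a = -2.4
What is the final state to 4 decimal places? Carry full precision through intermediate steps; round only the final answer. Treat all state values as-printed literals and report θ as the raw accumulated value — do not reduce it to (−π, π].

after step 1 (δ=0.35, a=-1.4): (-17.570619, 2.197947, -1.692364, 8.060000)
after step 2 (δ=0.41, a=1.1): (-17.668361, 1.397895, -1.589331, 8.170000)
after step 3 (δ=-0.41, a=1.5): (-17.683503, 0.581036, -1.693770, 8.320000)
after step 4 (δ=0.22, a=-2.4): (-17.785559, -0.244681, -1.639049, 8.080000)

(-17.7856, -0.2447, -1.6390, 8.0800)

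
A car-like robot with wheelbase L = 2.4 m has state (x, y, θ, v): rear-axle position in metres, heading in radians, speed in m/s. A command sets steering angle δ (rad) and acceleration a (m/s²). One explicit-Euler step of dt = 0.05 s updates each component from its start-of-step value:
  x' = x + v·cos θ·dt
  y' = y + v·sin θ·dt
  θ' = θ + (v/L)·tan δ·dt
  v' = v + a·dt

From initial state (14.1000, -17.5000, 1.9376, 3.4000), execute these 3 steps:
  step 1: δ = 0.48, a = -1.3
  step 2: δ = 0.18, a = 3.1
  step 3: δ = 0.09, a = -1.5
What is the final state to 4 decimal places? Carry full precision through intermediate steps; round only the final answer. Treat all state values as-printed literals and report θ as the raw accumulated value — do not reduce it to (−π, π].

(13.9030, -17.0284, 1.9937, 3.4150)

after step 1 (δ=0.48, a=-1.3): (14.039032, -17.341309, 1.974477, 3.335000)
after step 2 (δ=0.18, a=3.1): (13.973532, -17.187962, 1.987120, 3.490000)
after step 3 (δ=0.09, a=-1.5): (13.902964, -17.028367, 1.993681, 3.415000)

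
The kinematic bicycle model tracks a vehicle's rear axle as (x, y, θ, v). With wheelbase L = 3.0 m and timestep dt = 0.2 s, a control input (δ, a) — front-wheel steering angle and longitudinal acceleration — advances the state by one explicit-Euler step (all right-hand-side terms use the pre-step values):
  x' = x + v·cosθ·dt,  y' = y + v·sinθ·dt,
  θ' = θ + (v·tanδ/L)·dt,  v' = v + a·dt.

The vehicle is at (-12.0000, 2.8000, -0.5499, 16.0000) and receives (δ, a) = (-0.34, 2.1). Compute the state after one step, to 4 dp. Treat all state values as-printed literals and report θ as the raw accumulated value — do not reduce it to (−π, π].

(-9.2718, 1.1277, -0.9272, 16.4200)

x' = -12.0000 + 16.0000·cos(-0.5499)·0.2 = -9.2718
y' = 2.8000 + 16.0000·sin(-0.5499)·0.2 = 1.1277
θ' = -0.5499 + (16.0000/3.0)·tan(-0.34)·0.2 = -0.9272
v' = 16.0000 + 2.1000·0.2 = 16.4200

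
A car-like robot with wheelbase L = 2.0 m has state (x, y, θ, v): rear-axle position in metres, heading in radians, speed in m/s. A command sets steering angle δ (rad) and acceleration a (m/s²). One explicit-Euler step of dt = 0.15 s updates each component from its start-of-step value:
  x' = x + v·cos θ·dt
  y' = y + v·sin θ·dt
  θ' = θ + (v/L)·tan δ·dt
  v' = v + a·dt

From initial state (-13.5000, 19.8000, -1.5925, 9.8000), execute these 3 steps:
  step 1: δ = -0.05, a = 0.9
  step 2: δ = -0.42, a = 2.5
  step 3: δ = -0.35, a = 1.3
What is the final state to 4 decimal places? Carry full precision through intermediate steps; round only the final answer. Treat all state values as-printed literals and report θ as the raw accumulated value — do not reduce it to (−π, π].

(-14.2087, 15.4130, -2.2443, 10.5050)

after step 1 (δ=-0.05, a=0.9): (-13.531902, 18.330346, -1.629281, 9.935000)
after step 2 (δ=-0.42, a=2.5): (-13.619008, 16.842644, -1.962033, 10.310000)
after step 3 (δ=-0.35, a=1.3): (-14.208738, 15.413000, -2.244291, 10.505000)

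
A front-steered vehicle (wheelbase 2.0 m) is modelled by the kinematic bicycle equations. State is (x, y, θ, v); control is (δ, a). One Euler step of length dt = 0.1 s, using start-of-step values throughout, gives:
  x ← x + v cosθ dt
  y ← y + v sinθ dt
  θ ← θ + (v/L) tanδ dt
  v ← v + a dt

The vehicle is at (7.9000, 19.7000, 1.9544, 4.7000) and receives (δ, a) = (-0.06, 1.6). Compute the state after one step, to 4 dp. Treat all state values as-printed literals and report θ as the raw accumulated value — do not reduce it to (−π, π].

x' = 7.9000 + 4.7000·cos(1.9544)·0.1 = 7.7241
y' = 19.7000 + 4.7000·sin(1.9544)·0.1 = 20.1358
θ' = 1.9544 + (4.7000/2.0)·tan(-0.06)·0.1 = 1.9403
v' = 4.7000 + 1.6000·0.1 = 4.8600

(7.7241, 20.1358, 1.9403, 4.8600)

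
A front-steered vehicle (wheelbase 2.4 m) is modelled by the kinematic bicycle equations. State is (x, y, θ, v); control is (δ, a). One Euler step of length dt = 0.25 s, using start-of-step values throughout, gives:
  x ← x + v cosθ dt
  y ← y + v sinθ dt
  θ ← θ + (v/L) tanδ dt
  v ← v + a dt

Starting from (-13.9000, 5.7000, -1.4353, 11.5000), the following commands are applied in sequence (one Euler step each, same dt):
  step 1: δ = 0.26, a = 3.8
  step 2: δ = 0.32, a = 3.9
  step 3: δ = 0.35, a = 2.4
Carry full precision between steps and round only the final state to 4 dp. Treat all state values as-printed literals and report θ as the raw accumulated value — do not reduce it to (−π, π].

after step 1 (δ=0.26, a=3.8): (-13.511639, 2.851351, -1.116628, 12.450000)
after step 2 (δ=0.32, a=3.9): (-12.146139, 0.054377, -0.686858, 13.425000)
after step 3 (δ=0.35, a=2.4): (-9.550944, -2.073857, -0.176388, 14.025000)

(-9.5509, -2.0739, -0.1764, 14.0250)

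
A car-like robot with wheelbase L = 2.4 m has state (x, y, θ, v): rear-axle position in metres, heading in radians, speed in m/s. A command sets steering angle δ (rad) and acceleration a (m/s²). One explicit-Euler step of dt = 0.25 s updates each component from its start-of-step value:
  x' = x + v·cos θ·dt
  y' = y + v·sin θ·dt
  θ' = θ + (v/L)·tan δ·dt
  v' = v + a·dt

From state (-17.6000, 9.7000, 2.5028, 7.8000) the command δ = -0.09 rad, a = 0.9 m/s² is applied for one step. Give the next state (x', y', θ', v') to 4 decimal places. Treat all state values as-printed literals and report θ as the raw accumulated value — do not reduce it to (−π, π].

x' = -17.6000 + 7.8000·cos(2.5028)·0.25 = -19.1655
y' = 9.7000 + 7.8000·sin(2.5028)·0.25 = 10.8626
θ' = 2.5028 + (7.8000/2.4)·tan(-0.09)·0.25 = 2.4295
v' = 7.8000 + 0.9000·0.25 = 8.0250

(-19.1655, 10.8626, 2.4295, 8.0250)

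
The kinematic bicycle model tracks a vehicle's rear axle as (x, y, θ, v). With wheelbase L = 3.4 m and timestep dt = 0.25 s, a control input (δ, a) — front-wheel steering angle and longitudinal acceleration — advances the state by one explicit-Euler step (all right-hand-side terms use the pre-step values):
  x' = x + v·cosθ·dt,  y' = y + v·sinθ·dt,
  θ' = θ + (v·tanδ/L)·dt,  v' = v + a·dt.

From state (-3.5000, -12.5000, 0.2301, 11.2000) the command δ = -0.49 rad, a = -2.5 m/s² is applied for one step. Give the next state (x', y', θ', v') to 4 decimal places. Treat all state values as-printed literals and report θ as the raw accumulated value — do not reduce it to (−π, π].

(-0.7738, -11.8614, -0.2092, 10.5750)

x' = -3.5000 + 11.2000·cos(0.2301)·0.25 = -0.7738
y' = -12.5000 + 11.2000·sin(0.2301)·0.25 = -11.8614
θ' = 0.2301 + (11.2000/3.4)·tan(-0.49)·0.25 = -0.2092
v' = 11.2000 − 2.5000·0.25 = 10.5750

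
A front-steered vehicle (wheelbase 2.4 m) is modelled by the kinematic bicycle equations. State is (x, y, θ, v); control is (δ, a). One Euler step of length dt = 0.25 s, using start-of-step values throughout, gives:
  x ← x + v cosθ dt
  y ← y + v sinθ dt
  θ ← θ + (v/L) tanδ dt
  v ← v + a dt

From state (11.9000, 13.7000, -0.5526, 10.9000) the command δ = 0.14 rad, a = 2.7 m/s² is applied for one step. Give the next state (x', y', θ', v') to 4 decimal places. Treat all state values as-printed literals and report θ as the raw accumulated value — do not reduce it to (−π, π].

(14.2194, 12.2696, -0.3926, 11.5750)

x' = 11.9000 + 10.9000·cos(-0.5526)·0.25 = 14.2194
y' = 13.7000 + 10.9000·sin(-0.5526)·0.25 = 12.2696
θ' = -0.5526 + (10.9000/2.4)·tan(0.14)·0.25 = -0.3926
v' = 10.9000 + 2.7000·0.25 = 11.5750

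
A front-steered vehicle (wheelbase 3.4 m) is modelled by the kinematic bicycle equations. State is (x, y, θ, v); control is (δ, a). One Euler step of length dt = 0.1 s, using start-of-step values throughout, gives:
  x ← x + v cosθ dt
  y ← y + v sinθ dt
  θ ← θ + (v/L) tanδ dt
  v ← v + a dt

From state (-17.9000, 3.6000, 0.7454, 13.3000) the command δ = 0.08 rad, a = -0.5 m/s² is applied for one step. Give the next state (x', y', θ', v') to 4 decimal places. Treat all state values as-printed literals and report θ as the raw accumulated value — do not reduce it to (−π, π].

x' = -17.9000 + 13.3000·cos(0.7454)·0.1 = -16.9227
y' = 3.6000 + 13.3000·sin(0.7454)·0.1 = 4.5021
θ' = 0.7454 + (13.3000/3.4)·tan(0.08)·0.1 = 0.7768
v' = 13.3000 − 0.5000·0.1 = 13.2500

(-16.9227, 4.5021, 0.7768, 13.2500)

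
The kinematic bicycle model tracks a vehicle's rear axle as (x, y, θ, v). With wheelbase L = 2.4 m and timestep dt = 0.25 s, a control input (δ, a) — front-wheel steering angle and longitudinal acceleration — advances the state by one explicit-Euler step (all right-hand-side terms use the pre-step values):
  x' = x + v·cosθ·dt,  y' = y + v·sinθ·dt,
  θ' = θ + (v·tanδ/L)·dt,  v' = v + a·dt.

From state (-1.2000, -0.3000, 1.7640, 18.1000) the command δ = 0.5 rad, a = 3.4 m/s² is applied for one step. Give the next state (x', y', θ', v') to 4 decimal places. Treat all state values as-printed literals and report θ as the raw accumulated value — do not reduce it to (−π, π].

x' = -1.2000 + 18.1000·cos(1.7640)·0.25 = -2.0688
y' = -0.3000 + 18.1000·sin(1.7640)·0.25 = 4.1408
θ' = 1.7640 + (18.1000/2.4)·tan(0.5)·0.25 = 2.7940
v' = 18.1000 + 3.4000·0.25 = 18.9500

(-2.0688, 4.1408, 2.7940, 18.9500)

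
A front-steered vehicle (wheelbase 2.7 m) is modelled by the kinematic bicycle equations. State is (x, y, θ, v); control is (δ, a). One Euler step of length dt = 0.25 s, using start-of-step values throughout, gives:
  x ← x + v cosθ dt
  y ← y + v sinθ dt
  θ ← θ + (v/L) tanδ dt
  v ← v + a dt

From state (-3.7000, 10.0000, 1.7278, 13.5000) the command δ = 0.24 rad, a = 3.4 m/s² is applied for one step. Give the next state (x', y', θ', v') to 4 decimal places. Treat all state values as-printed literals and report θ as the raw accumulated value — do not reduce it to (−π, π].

x' = -3.7000 + 13.5000·cos(1.7278)·0.25 = -4.2277
y' = 10.0000 + 13.5000·sin(1.7278)·0.25 = 13.3335
θ' = 1.7278 + (13.5000/2.7)·tan(0.24)·0.25 = 2.0337
v' = 13.5000 + 3.4000·0.25 = 14.3500

(-4.2277, 13.3335, 2.0337, 14.3500)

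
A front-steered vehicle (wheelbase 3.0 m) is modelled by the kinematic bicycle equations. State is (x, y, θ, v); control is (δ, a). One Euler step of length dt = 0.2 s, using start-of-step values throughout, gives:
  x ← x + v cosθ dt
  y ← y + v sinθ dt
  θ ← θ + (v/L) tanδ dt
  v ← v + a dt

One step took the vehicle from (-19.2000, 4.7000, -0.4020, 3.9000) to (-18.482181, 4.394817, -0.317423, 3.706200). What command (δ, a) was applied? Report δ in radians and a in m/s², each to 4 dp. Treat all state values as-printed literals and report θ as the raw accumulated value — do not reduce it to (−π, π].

δ = 0.3145, a = -0.9690

a = (v'−v)/dt = (-0.193800)/0.2 = -0.9690
Δθ = θ'−θ = 0.084577;  (v·dt/L) = 3.9000·0.2/3.0 = 0.260000
tan δ = Δθ·L/(v·dt) = 0.325296  →  δ = 0.3145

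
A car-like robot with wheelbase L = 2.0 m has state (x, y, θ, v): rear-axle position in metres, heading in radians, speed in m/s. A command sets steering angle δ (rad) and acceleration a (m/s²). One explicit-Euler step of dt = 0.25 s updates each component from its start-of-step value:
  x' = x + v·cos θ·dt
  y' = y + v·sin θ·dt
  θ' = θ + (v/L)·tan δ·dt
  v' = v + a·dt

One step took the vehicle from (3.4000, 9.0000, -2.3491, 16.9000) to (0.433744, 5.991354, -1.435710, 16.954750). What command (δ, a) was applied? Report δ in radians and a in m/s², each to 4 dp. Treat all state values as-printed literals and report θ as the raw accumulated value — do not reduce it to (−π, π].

a = (v'−v)/dt = (0.054750)/0.25 = 0.2190
Δθ = θ'−θ = 0.913390;  (v·dt/L) = 16.9000·0.25/2.0 = 2.112500
tan δ = Δθ·L/(v·dt) = 0.432374  →  δ = 0.4081

δ = 0.4081, a = 0.2190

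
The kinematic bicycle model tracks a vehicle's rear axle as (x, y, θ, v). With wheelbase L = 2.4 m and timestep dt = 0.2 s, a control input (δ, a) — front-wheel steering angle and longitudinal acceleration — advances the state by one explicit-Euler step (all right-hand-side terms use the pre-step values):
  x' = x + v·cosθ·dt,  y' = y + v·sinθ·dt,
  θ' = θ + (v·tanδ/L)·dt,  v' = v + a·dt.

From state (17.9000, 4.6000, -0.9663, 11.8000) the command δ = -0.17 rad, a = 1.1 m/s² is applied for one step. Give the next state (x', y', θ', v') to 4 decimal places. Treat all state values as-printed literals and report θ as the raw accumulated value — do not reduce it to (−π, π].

x' = 17.9000 + 11.8000·cos(-0.9663)·0.2 = 19.2413
y' = 4.6000 + 11.8000·sin(-0.9663)·0.2 = 2.6582
θ' = -0.9663 + (11.8000/2.4)·tan(-0.17)·0.2 = -1.1351
v' = 11.8000 + 1.1000·0.2 = 12.0200

(19.2413, 2.6582, -1.1351, 12.0200)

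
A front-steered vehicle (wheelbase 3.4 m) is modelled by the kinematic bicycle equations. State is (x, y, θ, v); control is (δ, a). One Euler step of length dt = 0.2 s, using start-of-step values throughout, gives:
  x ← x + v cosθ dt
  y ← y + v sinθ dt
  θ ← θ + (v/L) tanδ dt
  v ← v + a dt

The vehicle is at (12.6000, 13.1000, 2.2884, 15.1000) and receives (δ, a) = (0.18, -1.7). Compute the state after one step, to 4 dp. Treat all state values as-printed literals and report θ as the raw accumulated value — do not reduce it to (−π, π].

x' = 12.6000 + 15.1000·cos(2.2884)·0.2 = 10.6141
y' = 13.1000 + 15.1000·sin(2.2884)·0.2 = 15.3752
θ' = 2.2884 + (15.1000/3.4)·tan(0.18)·0.2 = 2.4500
v' = 15.1000 − 1.7000·0.2 = 14.7600

(10.6141, 15.3752, 2.4500, 14.7600)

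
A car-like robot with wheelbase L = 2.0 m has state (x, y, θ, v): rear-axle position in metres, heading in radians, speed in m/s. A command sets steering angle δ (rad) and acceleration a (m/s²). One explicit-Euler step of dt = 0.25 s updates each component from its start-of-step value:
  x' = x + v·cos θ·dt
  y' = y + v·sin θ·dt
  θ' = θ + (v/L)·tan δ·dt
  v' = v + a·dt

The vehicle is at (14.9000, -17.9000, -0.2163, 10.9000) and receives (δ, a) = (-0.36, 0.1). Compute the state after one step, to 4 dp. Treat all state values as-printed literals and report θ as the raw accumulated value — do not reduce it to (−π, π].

x' = 14.9000 + 10.9000·cos(-0.2163)·0.25 = 17.5615
y' = -17.9000 + 10.9000·sin(-0.2163)·0.25 = -18.4848
θ' = -0.2163 + (10.9000/2.0)·tan(-0.36)·0.25 = -0.7291
v' = 10.9000 + 0.1000·0.25 = 10.9250

(17.5615, -18.4848, -0.7291, 10.9250)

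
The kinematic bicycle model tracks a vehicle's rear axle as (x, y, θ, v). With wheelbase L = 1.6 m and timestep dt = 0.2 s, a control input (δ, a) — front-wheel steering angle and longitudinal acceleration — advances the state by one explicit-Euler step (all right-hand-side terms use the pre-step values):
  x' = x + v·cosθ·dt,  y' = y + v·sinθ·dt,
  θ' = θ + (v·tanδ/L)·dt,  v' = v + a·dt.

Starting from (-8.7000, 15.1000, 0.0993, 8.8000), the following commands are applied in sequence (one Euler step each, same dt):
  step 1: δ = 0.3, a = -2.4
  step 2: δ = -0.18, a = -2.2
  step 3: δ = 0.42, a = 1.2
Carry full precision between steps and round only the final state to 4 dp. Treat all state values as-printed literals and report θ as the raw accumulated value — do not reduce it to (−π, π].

after step 1 (δ=0.3, a=-2.4): (-6.948670, 15.274481, 0.439570, 8.320000)
after step 2 (δ=-0.18, a=-2.2): (-5.442859, 15.982597, 0.250322, 7.880000)
after step 3 (δ=0.42, a=1.2): (-3.915978, 16.372996, 0.690196, 8.120000)

(-3.9160, 16.3730, 0.6902, 8.1200)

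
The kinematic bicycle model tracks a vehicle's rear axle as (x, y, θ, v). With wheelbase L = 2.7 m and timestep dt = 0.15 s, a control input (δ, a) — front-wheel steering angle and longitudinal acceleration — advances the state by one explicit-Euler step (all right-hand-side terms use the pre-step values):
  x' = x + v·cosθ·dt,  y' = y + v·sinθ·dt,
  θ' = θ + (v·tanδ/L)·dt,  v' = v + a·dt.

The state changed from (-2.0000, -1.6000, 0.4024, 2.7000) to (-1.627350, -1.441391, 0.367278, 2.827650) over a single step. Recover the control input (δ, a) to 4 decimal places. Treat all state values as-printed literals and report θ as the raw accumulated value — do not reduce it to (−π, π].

a = (v'−v)/dt = (0.127650)/0.15 = 0.8510
Δθ = θ'−θ = -0.035122;  (v·dt/L) = 2.7000·0.15/2.7 = 0.150000
tan δ = Δθ·L/(v·dt) = -0.234147  →  δ = -0.2300

δ = -0.2300, a = 0.8510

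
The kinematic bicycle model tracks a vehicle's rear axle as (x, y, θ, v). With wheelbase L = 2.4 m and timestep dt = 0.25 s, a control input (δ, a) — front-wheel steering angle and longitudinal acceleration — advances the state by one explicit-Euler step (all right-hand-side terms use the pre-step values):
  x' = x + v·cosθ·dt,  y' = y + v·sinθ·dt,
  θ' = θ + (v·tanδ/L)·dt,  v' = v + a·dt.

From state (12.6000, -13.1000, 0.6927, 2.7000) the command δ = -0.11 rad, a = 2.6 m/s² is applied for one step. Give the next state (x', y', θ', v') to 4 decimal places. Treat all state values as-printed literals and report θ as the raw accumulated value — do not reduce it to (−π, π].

(13.1194, -12.6689, 0.6616, 3.3500)

x' = 12.6000 + 2.7000·cos(0.6927)·0.25 = 13.1194
y' = -13.1000 + 2.7000·sin(0.6927)·0.25 = -12.6689
θ' = 0.6927 + (2.7000/2.4)·tan(-0.11)·0.25 = 0.6616
v' = 2.7000 + 2.6000·0.25 = 3.3500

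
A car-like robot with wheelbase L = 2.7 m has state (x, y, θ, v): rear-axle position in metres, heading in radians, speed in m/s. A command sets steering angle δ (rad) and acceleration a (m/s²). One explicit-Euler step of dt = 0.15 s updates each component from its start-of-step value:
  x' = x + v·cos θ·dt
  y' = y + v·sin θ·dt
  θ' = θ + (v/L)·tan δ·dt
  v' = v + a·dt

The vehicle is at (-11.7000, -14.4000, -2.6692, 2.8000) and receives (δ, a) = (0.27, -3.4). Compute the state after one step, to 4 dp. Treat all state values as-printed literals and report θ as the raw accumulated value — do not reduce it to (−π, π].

x' = -11.7000 + 2.8000·cos(-2.6692)·0.15 = -12.0740
y' = -14.4000 + 2.8000·sin(-2.6692)·0.15 = -14.5911
θ' = -2.6692 + (2.8000/2.7)·tan(0.27)·0.15 = -2.6261
v' = 2.8000 − 3.4000·0.15 = 2.2900

(-12.0740, -14.5911, -2.6261, 2.2900)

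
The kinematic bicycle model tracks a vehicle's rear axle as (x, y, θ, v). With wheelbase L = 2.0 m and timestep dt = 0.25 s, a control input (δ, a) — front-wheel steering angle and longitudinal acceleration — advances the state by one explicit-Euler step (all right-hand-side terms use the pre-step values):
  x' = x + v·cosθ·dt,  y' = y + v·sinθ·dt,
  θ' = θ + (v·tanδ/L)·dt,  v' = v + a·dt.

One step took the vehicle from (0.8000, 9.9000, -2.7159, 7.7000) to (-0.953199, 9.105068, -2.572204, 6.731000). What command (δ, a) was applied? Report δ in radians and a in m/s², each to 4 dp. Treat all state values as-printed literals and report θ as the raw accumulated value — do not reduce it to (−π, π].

a = (v'−v)/dt = (-0.969000)/0.25 = -3.8760
Δθ = θ'−θ = 0.143696;  (v·dt/L) = 7.7000·0.25/2.0 = 0.962500
tan δ = Δθ·L/(v·dt) = 0.149295  →  δ = 0.1482

δ = 0.1482, a = -3.8760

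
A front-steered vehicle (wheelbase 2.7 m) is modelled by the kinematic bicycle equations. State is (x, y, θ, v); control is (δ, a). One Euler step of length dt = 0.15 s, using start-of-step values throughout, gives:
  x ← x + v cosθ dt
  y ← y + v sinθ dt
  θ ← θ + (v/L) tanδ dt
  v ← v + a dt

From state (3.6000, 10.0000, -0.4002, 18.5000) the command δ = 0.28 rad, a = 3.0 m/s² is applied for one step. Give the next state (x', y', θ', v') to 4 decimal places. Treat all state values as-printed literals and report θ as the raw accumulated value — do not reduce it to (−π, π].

(6.1557, 8.9189, -0.1047, 18.9500)

x' = 3.6000 + 18.5000·cos(-0.4002)·0.15 = 6.1557
y' = 10.0000 + 18.5000·sin(-0.4002)·0.15 = 8.9189
θ' = -0.4002 + (18.5000/2.7)·tan(0.28)·0.15 = -0.1047
v' = 18.5000 + 3.0000·0.15 = 18.9500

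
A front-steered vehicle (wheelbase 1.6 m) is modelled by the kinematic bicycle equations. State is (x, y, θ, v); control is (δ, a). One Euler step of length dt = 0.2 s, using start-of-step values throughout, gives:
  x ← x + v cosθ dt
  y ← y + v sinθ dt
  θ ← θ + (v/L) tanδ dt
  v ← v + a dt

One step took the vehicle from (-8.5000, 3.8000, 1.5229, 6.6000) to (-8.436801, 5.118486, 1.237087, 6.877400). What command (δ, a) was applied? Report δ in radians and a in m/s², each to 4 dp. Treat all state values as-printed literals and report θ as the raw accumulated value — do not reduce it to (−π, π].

a = (v'−v)/dt = (0.277400)/0.2 = 1.3870
Δθ = θ'−θ = -0.285813;  (v·dt/L) = 6.6000·0.2/1.6 = 0.825000
tan δ = Δθ·L/(v·dt) = -0.346440  →  δ = -0.3335

δ = -0.3335, a = 1.3870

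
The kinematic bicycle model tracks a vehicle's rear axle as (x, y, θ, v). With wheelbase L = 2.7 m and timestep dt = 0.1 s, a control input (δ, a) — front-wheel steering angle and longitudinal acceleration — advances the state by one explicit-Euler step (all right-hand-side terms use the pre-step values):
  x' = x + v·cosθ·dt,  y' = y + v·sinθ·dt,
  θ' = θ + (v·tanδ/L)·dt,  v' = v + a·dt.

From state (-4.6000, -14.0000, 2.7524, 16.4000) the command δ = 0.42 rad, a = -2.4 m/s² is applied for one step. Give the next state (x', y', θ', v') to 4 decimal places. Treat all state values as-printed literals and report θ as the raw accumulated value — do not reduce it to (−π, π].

(-6.1174, -13.3777, 3.0237, 16.1600)

x' = -4.6000 + 16.4000·cos(2.7524)·0.1 = -6.1174
y' = -14.0000 + 16.4000·sin(2.7524)·0.1 = -13.3777
θ' = 2.7524 + (16.4000/2.7)·tan(0.42)·0.1 = 3.0237
v' = 16.4000 − 2.4000·0.1 = 16.1600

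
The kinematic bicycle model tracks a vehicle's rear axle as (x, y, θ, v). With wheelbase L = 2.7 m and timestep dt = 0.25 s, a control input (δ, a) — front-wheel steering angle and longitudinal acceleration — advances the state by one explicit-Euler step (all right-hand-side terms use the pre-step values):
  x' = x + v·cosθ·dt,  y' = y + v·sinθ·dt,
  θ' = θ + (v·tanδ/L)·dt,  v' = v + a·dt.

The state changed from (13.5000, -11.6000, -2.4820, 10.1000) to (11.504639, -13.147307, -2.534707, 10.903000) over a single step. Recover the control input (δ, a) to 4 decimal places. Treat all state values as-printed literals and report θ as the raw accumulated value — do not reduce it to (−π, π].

a = (v'−v)/dt = (0.803000)/0.25 = 3.2120
Δθ = θ'−θ = -0.052707;  (v·dt/L) = 10.1000·0.25/2.7 = 0.935185
tan δ = Δθ·L/(v·dt) = -0.056360  →  δ = -0.0563

δ = -0.0563, a = 3.2120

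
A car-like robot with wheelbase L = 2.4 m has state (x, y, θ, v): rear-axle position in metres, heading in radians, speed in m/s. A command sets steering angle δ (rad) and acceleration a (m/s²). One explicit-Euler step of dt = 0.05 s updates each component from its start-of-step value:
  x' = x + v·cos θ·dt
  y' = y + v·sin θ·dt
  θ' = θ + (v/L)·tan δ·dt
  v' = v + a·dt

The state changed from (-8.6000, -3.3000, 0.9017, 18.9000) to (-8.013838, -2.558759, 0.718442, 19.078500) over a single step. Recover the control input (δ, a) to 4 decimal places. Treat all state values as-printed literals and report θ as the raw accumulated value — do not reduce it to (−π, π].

a = (v'−v)/dt = (0.178500)/0.05 = 3.5700
Δθ = θ'−θ = -0.183258;  (v·dt/L) = 18.9000·0.05/2.4 = 0.393750
tan δ = Δθ·L/(v·dt) = -0.465417  →  δ = -0.4356

δ = -0.4356, a = 3.5700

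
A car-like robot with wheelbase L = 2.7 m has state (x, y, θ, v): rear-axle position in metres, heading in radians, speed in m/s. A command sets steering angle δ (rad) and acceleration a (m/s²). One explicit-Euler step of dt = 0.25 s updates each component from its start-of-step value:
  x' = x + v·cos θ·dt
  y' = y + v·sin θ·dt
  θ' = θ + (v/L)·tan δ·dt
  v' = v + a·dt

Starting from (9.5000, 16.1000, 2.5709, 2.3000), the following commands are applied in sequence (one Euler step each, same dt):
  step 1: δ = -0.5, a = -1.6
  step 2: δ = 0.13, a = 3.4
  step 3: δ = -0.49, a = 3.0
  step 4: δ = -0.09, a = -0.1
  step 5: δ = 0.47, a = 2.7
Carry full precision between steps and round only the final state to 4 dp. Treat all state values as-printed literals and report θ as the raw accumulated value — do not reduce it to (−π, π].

(6.9109, 18.4037, 2.4759, 4.1500)

after step 1 (δ=-0.5, a=-1.6): (9.016122, 16.410624, 2.454558, 1.900000)
after step 2 (δ=0.13, a=3.4): (8.648885, 16.711891, 2.477558, 2.750000)
after step 3 (δ=-0.49, a=3.0): (8.107471, 17.135597, 2.341741, 3.500000)
after step 4 (δ=-0.09, a=-0.1): (7.497759, 17.763193, 2.312496, 3.475000)
after step 5 (δ=0.47, a=2.7): (6.910882, 18.403741, 2.475939, 4.150000)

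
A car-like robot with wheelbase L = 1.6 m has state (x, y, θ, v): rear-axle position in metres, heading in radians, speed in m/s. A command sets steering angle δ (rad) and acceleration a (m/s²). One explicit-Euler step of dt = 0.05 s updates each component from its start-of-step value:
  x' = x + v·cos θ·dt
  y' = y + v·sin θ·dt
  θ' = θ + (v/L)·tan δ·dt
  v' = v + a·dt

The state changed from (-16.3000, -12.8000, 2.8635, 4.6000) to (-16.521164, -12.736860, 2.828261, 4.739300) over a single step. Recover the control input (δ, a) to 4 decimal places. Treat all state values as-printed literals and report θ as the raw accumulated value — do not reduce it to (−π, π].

a = (v'−v)/dt = (0.139300)/0.05 = 2.7860
Δθ = θ'−θ = -0.035239;  (v·dt/L) = 4.6000·0.05/1.6 = 0.143750
tan δ = Δθ·L/(v·dt) = -0.245141  →  δ = -0.2404

δ = -0.2404, a = 2.7860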